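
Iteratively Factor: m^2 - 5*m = (m)*(m - 5)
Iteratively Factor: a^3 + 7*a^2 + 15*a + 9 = (a + 1)*(a^2 + 6*a + 9) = (a + 1)*(a + 3)*(a + 3)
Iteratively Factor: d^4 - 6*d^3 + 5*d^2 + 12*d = (d + 1)*(d^3 - 7*d^2 + 12*d) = (d - 3)*(d + 1)*(d^2 - 4*d) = d*(d - 3)*(d + 1)*(d - 4)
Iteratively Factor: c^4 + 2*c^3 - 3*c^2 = (c - 1)*(c^3 + 3*c^2) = c*(c - 1)*(c^2 + 3*c) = c^2*(c - 1)*(c + 3)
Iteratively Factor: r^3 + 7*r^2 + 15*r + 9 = (r + 1)*(r^2 + 6*r + 9) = (r + 1)*(r + 3)*(r + 3)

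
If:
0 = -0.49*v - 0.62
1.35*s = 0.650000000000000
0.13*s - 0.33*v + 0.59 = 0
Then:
No Solution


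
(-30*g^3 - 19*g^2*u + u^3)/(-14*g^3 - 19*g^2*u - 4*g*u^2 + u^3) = (-15*g^2 - 2*g*u + u^2)/(-7*g^2 - 6*g*u + u^2)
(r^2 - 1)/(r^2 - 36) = (r^2 - 1)/(r^2 - 36)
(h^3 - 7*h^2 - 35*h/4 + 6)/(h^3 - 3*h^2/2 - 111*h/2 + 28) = (h + 3/2)/(h + 7)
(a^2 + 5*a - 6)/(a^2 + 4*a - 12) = (a - 1)/(a - 2)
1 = 1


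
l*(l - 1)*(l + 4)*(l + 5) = l^4 + 8*l^3 + 11*l^2 - 20*l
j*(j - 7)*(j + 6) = j^3 - j^2 - 42*j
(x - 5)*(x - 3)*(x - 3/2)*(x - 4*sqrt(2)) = x^4 - 19*x^3/2 - 4*sqrt(2)*x^3 + 27*x^2 + 38*sqrt(2)*x^2 - 108*sqrt(2)*x - 45*x/2 + 90*sqrt(2)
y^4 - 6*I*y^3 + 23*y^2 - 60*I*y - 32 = (y - 8*I)*(y - I)^2*(y + 4*I)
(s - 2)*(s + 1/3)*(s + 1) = s^3 - 2*s^2/3 - 7*s/3 - 2/3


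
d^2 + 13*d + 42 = (d + 6)*(d + 7)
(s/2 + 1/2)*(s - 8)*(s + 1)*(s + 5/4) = s^4/2 - 19*s^3/8 - 45*s^2/4 - 107*s/8 - 5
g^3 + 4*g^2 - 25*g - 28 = (g - 4)*(g + 1)*(g + 7)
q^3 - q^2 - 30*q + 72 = (q - 4)*(q - 3)*(q + 6)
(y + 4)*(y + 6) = y^2 + 10*y + 24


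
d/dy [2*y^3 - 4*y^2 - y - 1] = 6*y^2 - 8*y - 1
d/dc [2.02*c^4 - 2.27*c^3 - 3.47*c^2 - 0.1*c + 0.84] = 8.08*c^3 - 6.81*c^2 - 6.94*c - 0.1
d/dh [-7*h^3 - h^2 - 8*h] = -21*h^2 - 2*h - 8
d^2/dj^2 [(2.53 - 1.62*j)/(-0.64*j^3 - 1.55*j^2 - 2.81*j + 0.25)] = (3.981312*j^5 - 2.793216*j^4 - 38.198876*j^3 - 60.659262*j^2 - 64.77879*j - 39.638916)/(0.262144*j^9 + 1.90464*j^8 + 8.065728*j^7 + 20.141795*j^6 + 33.925587*j^5 + 32.21739*j^4 + 15.774791*j^3 - 5.63145*j^2 + 0.526875*j - 0.015625)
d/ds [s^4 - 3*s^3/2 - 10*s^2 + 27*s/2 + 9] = 4*s^3 - 9*s^2/2 - 20*s + 27/2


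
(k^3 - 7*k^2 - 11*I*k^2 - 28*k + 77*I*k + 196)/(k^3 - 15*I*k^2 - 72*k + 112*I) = (k - 7)/(k - 4*I)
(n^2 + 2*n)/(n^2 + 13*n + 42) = n*(n + 2)/(n^2 + 13*n + 42)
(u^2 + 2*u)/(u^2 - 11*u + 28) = u*(u + 2)/(u^2 - 11*u + 28)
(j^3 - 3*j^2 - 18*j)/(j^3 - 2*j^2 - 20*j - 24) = j*(j + 3)/(j^2 + 4*j + 4)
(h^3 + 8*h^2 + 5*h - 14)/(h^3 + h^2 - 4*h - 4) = (h^2 + 6*h - 7)/(h^2 - h - 2)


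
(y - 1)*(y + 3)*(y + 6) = y^3 + 8*y^2 + 9*y - 18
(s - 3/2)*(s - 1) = s^2 - 5*s/2 + 3/2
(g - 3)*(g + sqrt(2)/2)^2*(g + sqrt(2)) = g^4 - 3*g^3 + 2*sqrt(2)*g^3 - 6*sqrt(2)*g^2 + 5*g^2/2 - 15*g/2 + sqrt(2)*g/2 - 3*sqrt(2)/2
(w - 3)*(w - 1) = w^2 - 4*w + 3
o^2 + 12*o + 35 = (o + 5)*(o + 7)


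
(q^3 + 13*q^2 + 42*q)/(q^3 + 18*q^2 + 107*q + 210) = q/(q + 5)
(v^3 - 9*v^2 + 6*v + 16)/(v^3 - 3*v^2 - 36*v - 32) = (v - 2)/(v + 4)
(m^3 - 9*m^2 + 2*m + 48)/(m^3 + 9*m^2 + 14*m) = (m^2 - 11*m + 24)/(m*(m + 7))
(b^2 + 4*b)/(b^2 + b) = (b + 4)/(b + 1)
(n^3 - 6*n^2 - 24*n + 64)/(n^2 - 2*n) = n - 4 - 32/n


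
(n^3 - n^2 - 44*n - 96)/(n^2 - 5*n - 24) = n + 4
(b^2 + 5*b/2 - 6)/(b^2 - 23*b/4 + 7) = 2*(2*b^2 + 5*b - 12)/(4*b^2 - 23*b + 28)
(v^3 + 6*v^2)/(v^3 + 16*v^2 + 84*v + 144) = v^2/(v^2 + 10*v + 24)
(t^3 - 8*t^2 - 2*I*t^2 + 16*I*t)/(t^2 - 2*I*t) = t - 8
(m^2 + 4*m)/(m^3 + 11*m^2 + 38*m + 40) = m/(m^2 + 7*m + 10)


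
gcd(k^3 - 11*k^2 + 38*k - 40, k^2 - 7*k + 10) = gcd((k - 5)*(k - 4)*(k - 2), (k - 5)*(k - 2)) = k^2 - 7*k + 10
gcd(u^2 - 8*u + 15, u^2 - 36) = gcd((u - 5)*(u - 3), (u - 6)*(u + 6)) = 1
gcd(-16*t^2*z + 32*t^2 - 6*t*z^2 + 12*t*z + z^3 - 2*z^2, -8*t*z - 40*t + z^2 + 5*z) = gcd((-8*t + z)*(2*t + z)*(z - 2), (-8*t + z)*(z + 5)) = -8*t + z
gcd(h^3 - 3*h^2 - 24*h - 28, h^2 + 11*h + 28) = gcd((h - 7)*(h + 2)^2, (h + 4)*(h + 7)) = 1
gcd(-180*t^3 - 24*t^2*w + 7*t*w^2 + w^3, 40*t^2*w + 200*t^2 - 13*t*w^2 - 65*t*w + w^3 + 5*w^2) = 5*t - w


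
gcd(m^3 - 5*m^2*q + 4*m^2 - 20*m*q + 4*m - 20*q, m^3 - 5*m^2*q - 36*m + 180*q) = -m + 5*q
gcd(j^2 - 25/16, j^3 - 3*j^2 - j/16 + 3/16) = 1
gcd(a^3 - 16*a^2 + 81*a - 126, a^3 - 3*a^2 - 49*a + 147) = a^2 - 10*a + 21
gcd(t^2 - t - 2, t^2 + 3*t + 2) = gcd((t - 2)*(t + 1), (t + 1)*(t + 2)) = t + 1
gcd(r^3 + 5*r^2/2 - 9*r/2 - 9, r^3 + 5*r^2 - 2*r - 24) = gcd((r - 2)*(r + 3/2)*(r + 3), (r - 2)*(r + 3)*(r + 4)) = r^2 + r - 6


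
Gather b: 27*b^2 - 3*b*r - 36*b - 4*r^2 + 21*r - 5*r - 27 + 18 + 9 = 27*b^2 + b*(-3*r - 36) - 4*r^2 + 16*r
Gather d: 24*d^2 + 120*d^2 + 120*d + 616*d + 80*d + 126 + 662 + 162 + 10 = 144*d^2 + 816*d + 960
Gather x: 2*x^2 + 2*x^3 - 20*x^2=2*x^3 - 18*x^2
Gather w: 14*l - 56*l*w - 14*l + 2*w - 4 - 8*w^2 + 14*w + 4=-8*w^2 + w*(16 - 56*l)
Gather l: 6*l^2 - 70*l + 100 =6*l^2 - 70*l + 100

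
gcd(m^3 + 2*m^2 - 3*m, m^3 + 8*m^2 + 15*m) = m^2 + 3*m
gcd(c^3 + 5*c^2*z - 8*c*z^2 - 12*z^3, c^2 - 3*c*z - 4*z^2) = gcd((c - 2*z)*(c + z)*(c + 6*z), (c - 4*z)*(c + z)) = c + z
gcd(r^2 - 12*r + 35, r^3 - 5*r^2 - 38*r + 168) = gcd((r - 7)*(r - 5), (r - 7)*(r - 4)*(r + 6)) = r - 7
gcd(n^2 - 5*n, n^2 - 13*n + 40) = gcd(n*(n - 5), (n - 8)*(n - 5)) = n - 5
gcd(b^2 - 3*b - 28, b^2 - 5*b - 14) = b - 7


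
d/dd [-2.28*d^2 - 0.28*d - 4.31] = -4.56*d - 0.28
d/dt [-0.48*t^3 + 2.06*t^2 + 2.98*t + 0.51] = -1.44*t^2 + 4.12*t + 2.98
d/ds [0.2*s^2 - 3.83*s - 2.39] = 0.4*s - 3.83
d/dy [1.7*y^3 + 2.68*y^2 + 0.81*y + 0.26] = 5.1*y^2 + 5.36*y + 0.81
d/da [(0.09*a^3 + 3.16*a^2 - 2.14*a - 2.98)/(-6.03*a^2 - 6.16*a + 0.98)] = (-0.5427*a^4 - 1.1088*a^3 - 32.1052*a^2 - 29.7452*a - 20.454)/(36.3609*a^4 + 74.2896*a^3 + 26.1268*a^2 - 12.0736*a + 0.9604)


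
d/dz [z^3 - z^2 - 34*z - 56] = 3*z^2 - 2*z - 34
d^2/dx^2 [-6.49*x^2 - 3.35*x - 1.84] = -12.9800000000000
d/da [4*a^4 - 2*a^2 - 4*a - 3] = 16*a^3 - 4*a - 4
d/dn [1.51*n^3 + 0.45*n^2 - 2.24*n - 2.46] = 4.53*n^2 + 0.9*n - 2.24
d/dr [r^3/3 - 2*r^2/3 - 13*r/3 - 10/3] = r^2 - 4*r/3 - 13/3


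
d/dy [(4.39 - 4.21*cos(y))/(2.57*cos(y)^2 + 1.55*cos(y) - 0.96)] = (-10.8197*cos(y)^2 + 22.5646*cos(y) + 2.7629)*sin(y)/(6.6049*cos(y)^4 + 7.967*cos(y)^3 - 2.5319*cos(y)^2 - 2.976*cos(y) + 0.9216)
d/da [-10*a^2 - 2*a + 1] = -20*a - 2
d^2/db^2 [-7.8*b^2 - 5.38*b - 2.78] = -15.6000000000000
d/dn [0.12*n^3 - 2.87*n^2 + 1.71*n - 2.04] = 0.36*n^2 - 5.74*n + 1.71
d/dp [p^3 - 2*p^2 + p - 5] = 3*p^2 - 4*p + 1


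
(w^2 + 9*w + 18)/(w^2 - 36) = (w + 3)/(w - 6)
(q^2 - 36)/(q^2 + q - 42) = (q + 6)/(q + 7)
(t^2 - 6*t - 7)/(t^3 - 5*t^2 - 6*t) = (t - 7)/(t*(t - 6))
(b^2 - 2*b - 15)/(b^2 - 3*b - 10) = (b + 3)/(b + 2)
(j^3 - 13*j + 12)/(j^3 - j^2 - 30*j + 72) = (j^2 + 3*j - 4)/(j^2 + 2*j - 24)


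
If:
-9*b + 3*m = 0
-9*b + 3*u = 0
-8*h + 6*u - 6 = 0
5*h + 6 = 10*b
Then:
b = -9/5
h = -24/5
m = -27/5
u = -27/5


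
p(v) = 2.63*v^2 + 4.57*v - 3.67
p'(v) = 5.26*v + 4.57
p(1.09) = 4.44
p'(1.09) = 10.30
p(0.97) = 3.24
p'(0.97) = 9.67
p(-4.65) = 31.95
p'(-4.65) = -19.89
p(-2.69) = 3.07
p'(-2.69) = -9.58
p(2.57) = 25.45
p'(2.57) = 18.09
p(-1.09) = -5.53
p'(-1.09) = -1.16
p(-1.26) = -5.25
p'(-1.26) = -2.06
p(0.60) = 0.02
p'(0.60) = 7.73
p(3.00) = 33.71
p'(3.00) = 20.35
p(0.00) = -3.67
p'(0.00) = 4.57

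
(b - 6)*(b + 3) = b^2 - 3*b - 18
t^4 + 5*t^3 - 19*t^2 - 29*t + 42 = (t - 3)*(t - 1)*(t + 2)*(t + 7)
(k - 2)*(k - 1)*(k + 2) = k^3 - k^2 - 4*k + 4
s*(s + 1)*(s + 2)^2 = s^4 + 5*s^3 + 8*s^2 + 4*s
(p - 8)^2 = p^2 - 16*p + 64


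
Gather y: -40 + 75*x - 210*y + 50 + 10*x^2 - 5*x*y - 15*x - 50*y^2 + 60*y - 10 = 10*x^2 + 60*x - 50*y^2 + y*(-5*x - 150)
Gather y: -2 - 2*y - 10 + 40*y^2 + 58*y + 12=40*y^2 + 56*y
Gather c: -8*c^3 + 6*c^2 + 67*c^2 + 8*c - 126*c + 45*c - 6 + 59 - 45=-8*c^3 + 73*c^2 - 73*c + 8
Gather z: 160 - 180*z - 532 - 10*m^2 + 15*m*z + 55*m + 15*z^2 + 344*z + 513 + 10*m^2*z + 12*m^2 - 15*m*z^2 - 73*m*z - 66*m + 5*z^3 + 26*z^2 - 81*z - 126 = 2*m^2 - 11*m + 5*z^3 + z^2*(41 - 15*m) + z*(10*m^2 - 58*m + 83) + 15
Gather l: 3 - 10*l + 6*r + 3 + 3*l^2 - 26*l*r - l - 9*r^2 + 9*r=3*l^2 + l*(-26*r - 11) - 9*r^2 + 15*r + 6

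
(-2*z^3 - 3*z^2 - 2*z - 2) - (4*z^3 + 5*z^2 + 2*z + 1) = -6*z^3 - 8*z^2 - 4*z - 3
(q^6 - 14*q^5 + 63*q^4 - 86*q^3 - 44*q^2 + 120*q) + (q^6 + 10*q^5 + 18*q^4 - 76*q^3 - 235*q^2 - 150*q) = 2*q^6 - 4*q^5 + 81*q^4 - 162*q^3 - 279*q^2 - 30*q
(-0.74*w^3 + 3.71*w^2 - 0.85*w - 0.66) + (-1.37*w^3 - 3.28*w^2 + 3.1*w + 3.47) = -2.11*w^3 + 0.43*w^2 + 2.25*w + 2.81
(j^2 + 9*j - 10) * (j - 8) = j^3 + j^2 - 82*j + 80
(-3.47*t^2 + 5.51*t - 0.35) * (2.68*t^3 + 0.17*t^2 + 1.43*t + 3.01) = -9.2996*t^5 + 14.1769*t^4 - 4.9634*t^3 - 2.6249*t^2 + 16.0846*t - 1.0535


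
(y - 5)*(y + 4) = y^2 - y - 20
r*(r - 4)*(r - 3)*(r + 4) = r^4 - 3*r^3 - 16*r^2 + 48*r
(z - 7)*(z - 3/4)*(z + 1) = z^3 - 27*z^2/4 - 5*z/2 + 21/4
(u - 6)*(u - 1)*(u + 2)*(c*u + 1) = c*u^4 - 5*c*u^3 - 8*c*u^2 + 12*c*u + u^3 - 5*u^2 - 8*u + 12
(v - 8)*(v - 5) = v^2 - 13*v + 40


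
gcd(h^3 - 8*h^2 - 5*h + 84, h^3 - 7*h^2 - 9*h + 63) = h^2 - 4*h - 21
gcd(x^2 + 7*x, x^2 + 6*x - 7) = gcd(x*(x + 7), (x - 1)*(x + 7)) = x + 7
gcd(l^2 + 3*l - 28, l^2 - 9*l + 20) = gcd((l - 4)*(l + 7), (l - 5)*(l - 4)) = l - 4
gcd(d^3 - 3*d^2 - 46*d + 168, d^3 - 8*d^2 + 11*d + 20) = d - 4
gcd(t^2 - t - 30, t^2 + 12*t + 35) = t + 5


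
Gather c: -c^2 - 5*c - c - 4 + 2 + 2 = -c^2 - 6*c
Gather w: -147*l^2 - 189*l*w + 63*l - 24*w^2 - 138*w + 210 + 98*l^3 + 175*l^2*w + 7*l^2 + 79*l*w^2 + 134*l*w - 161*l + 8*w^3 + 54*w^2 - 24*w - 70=98*l^3 - 140*l^2 - 98*l + 8*w^3 + w^2*(79*l + 30) + w*(175*l^2 - 55*l - 162) + 140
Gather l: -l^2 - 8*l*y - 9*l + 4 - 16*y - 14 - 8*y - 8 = -l^2 + l*(-8*y - 9) - 24*y - 18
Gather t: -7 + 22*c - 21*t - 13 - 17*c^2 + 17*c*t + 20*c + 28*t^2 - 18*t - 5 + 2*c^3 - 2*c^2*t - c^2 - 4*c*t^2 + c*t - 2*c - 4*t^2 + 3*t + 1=2*c^3 - 18*c^2 + 40*c + t^2*(24 - 4*c) + t*(-2*c^2 + 18*c - 36) - 24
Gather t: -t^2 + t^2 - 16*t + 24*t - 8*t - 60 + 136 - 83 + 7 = 0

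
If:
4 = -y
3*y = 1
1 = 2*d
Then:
No Solution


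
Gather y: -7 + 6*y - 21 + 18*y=24*y - 28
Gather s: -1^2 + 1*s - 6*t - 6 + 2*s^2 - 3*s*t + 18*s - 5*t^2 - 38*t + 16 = 2*s^2 + s*(19 - 3*t) - 5*t^2 - 44*t + 9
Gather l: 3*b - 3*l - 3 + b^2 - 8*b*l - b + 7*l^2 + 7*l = b^2 + 2*b + 7*l^2 + l*(4 - 8*b) - 3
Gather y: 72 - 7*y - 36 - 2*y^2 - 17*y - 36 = -2*y^2 - 24*y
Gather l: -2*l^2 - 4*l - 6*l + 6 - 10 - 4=-2*l^2 - 10*l - 8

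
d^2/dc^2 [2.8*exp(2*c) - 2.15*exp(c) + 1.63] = (11.2*exp(c) - 2.15)*exp(c)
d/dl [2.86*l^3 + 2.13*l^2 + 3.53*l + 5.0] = 8.58*l^2 + 4.26*l + 3.53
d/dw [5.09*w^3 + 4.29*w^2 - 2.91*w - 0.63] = 15.27*w^2 + 8.58*w - 2.91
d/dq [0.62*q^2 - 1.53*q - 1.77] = 1.24*q - 1.53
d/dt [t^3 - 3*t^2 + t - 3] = 3*t^2 - 6*t + 1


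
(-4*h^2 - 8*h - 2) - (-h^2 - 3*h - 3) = -3*h^2 - 5*h + 1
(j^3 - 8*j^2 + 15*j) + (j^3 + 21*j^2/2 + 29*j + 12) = 2*j^3 + 5*j^2/2 + 44*j + 12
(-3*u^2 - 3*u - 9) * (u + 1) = -3*u^3 - 6*u^2 - 12*u - 9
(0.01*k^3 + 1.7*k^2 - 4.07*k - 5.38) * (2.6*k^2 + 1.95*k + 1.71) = 0.026*k^5 + 4.4395*k^4 - 7.2499*k^3 - 19.0175*k^2 - 17.4507*k - 9.1998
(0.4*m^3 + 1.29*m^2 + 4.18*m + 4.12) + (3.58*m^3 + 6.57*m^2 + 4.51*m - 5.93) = 3.98*m^3 + 7.86*m^2 + 8.69*m - 1.81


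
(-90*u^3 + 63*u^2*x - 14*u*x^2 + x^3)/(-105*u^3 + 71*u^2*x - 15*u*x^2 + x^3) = (-6*u + x)/(-7*u + x)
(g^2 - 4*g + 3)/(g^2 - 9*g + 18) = (g - 1)/(g - 6)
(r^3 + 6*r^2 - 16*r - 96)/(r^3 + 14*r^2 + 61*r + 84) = (r^2 + 2*r - 24)/(r^2 + 10*r + 21)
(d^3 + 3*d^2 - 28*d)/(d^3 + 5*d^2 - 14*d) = (d - 4)/(d - 2)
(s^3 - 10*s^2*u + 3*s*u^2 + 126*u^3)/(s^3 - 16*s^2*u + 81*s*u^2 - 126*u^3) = (s + 3*u)/(s - 3*u)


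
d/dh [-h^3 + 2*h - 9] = 2 - 3*h^2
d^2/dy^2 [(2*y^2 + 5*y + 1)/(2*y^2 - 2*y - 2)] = (7*y^3 + 9*y^2 + 12*y - 1)/(y^6 - 3*y^5 + 5*y^3 - 3*y - 1)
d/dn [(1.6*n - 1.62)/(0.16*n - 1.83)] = (4.883904 - 0.427008*n)/(0.16*n - 1.83)^3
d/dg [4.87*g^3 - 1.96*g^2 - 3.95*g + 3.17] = 14.61*g^2 - 3.92*g - 3.95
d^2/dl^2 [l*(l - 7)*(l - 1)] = 6*l - 16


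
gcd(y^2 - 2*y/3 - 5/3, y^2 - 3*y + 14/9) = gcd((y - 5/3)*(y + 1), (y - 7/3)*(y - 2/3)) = 1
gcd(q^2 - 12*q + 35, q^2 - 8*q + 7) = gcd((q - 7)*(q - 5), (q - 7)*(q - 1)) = q - 7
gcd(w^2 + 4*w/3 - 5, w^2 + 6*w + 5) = 1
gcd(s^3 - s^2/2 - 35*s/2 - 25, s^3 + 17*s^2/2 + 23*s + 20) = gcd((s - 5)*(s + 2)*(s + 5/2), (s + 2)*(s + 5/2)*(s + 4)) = s^2 + 9*s/2 + 5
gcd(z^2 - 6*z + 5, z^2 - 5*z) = z - 5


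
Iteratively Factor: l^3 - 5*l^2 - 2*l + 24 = (l + 2)*(l^2 - 7*l + 12) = (l - 4)*(l + 2)*(l - 3)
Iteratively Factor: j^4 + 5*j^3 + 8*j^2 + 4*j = (j + 1)*(j^3 + 4*j^2 + 4*j) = (j + 1)*(j + 2)*(j^2 + 2*j) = (j + 1)*(j + 2)^2*(j)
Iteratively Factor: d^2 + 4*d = (d + 4)*(d)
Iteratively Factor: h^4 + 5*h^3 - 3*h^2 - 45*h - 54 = (h + 2)*(h^3 + 3*h^2 - 9*h - 27) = (h + 2)*(h + 3)*(h^2 - 9) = (h - 3)*(h + 2)*(h + 3)*(h + 3)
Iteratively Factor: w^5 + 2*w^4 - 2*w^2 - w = (w - 1)*(w^4 + 3*w^3 + 3*w^2 + w) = (w - 1)*(w + 1)*(w^3 + 2*w^2 + w) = (w - 1)*(w + 1)^2*(w^2 + w) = (w - 1)*(w + 1)^3*(w)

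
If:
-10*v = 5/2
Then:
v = -1/4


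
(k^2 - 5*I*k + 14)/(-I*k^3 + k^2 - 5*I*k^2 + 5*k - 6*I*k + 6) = (I*k^2 + 5*k + 14*I)/(k^3 + k^2*(5 + I) + k*(6 + 5*I) + 6*I)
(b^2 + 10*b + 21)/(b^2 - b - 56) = (b + 3)/(b - 8)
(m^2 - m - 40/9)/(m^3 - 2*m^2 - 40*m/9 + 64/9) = (3*m + 5)/(3*m^2 + 2*m - 8)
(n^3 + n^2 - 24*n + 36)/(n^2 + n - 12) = (n^2 + 4*n - 12)/(n + 4)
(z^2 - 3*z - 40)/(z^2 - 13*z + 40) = (z + 5)/(z - 5)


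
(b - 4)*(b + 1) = b^2 - 3*b - 4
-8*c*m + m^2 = m*(-8*c + m)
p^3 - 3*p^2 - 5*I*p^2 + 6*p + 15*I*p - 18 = (p - 3)*(p - 6*I)*(p + I)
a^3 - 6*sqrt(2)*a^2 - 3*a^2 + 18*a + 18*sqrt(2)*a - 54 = (a - 3)*(a - 3*sqrt(2))^2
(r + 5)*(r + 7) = r^2 + 12*r + 35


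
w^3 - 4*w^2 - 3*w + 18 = (w - 3)^2*(w + 2)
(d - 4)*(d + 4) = d^2 - 16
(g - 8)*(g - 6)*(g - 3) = g^3 - 17*g^2 + 90*g - 144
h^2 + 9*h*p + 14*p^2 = (h + 2*p)*(h + 7*p)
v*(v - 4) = v^2 - 4*v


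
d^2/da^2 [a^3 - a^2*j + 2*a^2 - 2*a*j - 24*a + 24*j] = 6*a - 2*j + 4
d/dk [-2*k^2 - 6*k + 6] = -4*k - 6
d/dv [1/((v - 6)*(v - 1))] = (7 - 2*v)/(v^4 - 14*v^3 + 61*v^2 - 84*v + 36)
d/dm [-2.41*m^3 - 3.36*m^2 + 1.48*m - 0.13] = -7.23*m^2 - 6.72*m + 1.48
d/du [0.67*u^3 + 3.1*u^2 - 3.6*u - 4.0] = 2.01*u^2 + 6.2*u - 3.6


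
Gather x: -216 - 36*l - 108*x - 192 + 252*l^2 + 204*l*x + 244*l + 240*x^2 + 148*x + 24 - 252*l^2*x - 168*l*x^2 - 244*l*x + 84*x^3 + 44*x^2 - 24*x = 252*l^2 + 208*l + 84*x^3 + x^2*(284 - 168*l) + x*(-252*l^2 - 40*l + 16) - 384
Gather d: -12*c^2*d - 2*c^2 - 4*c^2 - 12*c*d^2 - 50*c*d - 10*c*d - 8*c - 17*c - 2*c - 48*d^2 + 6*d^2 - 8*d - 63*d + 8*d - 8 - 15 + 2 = -6*c^2 - 27*c + d^2*(-12*c - 42) + d*(-12*c^2 - 60*c - 63) - 21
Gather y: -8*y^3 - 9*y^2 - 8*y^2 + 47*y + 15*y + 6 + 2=-8*y^3 - 17*y^2 + 62*y + 8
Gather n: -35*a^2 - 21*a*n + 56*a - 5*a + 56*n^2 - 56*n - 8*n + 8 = -35*a^2 + 51*a + 56*n^2 + n*(-21*a - 64) + 8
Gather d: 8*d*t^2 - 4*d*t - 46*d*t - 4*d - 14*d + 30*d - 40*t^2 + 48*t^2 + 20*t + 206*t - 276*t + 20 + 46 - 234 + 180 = d*(8*t^2 - 50*t + 12) + 8*t^2 - 50*t + 12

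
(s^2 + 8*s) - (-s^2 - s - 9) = 2*s^2 + 9*s + 9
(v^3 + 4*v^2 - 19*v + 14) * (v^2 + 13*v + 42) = v^5 + 17*v^4 + 75*v^3 - 65*v^2 - 616*v + 588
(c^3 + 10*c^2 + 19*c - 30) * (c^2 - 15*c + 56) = c^5 - 5*c^4 - 75*c^3 + 245*c^2 + 1514*c - 1680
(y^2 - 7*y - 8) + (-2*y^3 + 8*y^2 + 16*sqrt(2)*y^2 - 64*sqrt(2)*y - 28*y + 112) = -2*y^3 + 9*y^2 + 16*sqrt(2)*y^2 - 64*sqrt(2)*y - 35*y + 104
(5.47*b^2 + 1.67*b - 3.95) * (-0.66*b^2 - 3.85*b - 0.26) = -3.6102*b^4 - 22.1617*b^3 - 5.2447*b^2 + 14.7733*b + 1.027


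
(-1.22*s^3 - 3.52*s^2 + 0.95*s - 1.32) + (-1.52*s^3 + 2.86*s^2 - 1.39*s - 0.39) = -2.74*s^3 - 0.66*s^2 - 0.44*s - 1.71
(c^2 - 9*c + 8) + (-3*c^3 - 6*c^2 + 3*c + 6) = -3*c^3 - 5*c^2 - 6*c + 14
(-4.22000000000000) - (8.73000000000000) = -12.9500000000000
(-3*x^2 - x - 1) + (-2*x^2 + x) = -5*x^2 - 1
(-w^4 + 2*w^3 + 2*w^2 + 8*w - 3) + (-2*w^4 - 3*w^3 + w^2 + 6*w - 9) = -3*w^4 - w^3 + 3*w^2 + 14*w - 12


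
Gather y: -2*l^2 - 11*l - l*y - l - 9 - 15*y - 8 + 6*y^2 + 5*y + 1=-2*l^2 - 12*l + 6*y^2 + y*(-l - 10) - 16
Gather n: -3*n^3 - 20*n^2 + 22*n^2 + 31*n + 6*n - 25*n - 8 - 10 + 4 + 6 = -3*n^3 + 2*n^2 + 12*n - 8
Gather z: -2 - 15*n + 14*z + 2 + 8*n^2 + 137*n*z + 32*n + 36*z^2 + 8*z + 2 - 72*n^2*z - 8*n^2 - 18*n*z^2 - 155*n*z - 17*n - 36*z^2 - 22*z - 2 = -18*n*z^2 + z*(-72*n^2 - 18*n)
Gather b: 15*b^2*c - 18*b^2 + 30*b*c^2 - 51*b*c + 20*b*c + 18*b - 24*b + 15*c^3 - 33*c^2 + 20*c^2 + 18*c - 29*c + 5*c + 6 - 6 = b^2*(15*c - 18) + b*(30*c^2 - 31*c - 6) + 15*c^3 - 13*c^2 - 6*c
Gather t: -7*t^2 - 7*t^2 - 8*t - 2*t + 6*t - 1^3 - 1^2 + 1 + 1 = -14*t^2 - 4*t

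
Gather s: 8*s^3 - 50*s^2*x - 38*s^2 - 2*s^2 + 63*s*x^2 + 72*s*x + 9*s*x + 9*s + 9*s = 8*s^3 + s^2*(-50*x - 40) + s*(63*x^2 + 81*x + 18)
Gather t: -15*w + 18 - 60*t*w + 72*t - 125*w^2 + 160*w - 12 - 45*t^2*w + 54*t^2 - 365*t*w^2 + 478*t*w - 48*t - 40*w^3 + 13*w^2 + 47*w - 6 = t^2*(54 - 45*w) + t*(-365*w^2 + 418*w + 24) - 40*w^3 - 112*w^2 + 192*w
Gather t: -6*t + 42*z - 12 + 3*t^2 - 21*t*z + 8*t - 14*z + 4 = 3*t^2 + t*(2 - 21*z) + 28*z - 8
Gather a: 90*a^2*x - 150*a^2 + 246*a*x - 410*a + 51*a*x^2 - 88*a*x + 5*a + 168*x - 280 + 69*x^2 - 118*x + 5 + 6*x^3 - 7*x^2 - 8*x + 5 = a^2*(90*x - 150) + a*(51*x^2 + 158*x - 405) + 6*x^3 + 62*x^2 + 42*x - 270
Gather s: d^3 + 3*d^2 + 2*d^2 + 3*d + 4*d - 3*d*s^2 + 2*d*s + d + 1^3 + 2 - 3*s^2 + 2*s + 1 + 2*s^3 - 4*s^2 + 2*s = d^3 + 5*d^2 + 8*d + 2*s^3 + s^2*(-3*d - 7) + s*(2*d + 4) + 4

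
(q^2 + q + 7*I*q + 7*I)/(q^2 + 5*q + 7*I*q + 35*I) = (q + 1)/(q + 5)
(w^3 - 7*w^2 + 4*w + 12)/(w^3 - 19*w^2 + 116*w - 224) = (w^3 - 7*w^2 + 4*w + 12)/(w^3 - 19*w^2 + 116*w - 224)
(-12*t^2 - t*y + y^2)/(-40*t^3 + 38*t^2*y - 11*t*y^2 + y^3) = (3*t + y)/(10*t^2 - 7*t*y + y^2)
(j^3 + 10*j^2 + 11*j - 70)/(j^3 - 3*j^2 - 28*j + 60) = (j + 7)/(j - 6)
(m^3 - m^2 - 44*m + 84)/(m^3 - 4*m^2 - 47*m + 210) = (m - 2)/(m - 5)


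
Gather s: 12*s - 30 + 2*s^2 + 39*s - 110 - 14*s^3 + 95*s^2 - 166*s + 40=-14*s^3 + 97*s^2 - 115*s - 100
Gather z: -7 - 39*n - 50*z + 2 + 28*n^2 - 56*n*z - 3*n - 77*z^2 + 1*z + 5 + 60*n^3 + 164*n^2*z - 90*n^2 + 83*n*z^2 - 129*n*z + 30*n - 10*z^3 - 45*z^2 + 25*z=60*n^3 - 62*n^2 - 12*n - 10*z^3 + z^2*(83*n - 122) + z*(164*n^2 - 185*n - 24)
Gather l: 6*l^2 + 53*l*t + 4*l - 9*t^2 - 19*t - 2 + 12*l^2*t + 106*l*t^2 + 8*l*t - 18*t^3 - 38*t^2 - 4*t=l^2*(12*t + 6) + l*(106*t^2 + 61*t + 4) - 18*t^3 - 47*t^2 - 23*t - 2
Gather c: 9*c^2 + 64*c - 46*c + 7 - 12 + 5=9*c^2 + 18*c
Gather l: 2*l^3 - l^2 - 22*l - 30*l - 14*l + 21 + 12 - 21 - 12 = 2*l^3 - l^2 - 66*l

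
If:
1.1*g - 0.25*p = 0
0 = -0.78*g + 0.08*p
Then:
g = 0.00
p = 0.00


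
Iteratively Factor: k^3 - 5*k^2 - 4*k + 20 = (k - 2)*(k^2 - 3*k - 10) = (k - 5)*(k - 2)*(k + 2)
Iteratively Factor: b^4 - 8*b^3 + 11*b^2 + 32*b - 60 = (b - 3)*(b^3 - 5*b^2 - 4*b + 20) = (b - 3)*(b + 2)*(b^2 - 7*b + 10) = (b - 3)*(b - 2)*(b + 2)*(b - 5)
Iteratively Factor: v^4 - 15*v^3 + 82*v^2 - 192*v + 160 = (v - 5)*(v^3 - 10*v^2 + 32*v - 32) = (v - 5)*(v - 4)*(v^2 - 6*v + 8) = (v - 5)*(v - 4)^2*(v - 2)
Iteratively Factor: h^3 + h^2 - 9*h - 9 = (h - 3)*(h^2 + 4*h + 3) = (h - 3)*(h + 1)*(h + 3)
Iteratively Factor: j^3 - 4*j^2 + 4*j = (j - 2)*(j^2 - 2*j) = j*(j - 2)*(j - 2)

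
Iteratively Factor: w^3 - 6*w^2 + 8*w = (w)*(w^2 - 6*w + 8) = w*(w - 2)*(w - 4)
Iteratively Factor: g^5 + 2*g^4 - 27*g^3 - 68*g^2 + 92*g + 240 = (g + 4)*(g^4 - 2*g^3 - 19*g^2 + 8*g + 60) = (g + 3)*(g + 4)*(g^3 - 5*g^2 - 4*g + 20) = (g - 2)*(g + 3)*(g + 4)*(g^2 - 3*g - 10) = (g - 2)*(g + 2)*(g + 3)*(g + 4)*(g - 5)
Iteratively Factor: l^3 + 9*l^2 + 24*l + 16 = (l + 4)*(l^2 + 5*l + 4) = (l + 4)^2*(l + 1)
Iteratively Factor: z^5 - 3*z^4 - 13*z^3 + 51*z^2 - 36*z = (z - 3)*(z^4 - 13*z^2 + 12*z) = (z - 3)^2*(z^3 + 3*z^2 - 4*z) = (z - 3)^2*(z - 1)*(z^2 + 4*z) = z*(z - 3)^2*(z - 1)*(z + 4)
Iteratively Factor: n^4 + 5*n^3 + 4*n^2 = (n)*(n^3 + 5*n^2 + 4*n) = n*(n + 1)*(n^2 + 4*n) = n^2*(n + 1)*(n + 4)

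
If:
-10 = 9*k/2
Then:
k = -20/9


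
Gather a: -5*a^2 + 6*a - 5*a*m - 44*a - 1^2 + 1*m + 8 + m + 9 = -5*a^2 + a*(-5*m - 38) + 2*m + 16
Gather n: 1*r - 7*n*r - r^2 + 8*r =-7*n*r - r^2 + 9*r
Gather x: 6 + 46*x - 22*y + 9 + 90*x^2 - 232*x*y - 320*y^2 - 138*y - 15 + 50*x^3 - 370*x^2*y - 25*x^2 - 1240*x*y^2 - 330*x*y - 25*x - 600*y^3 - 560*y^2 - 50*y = 50*x^3 + x^2*(65 - 370*y) + x*(-1240*y^2 - 562*y + 21) - 600*y^3 - 880*y^2 - 210*y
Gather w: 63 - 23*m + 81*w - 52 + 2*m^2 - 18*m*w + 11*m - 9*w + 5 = 2*m^2 - 12*m + w*(72 - 18*m) + 16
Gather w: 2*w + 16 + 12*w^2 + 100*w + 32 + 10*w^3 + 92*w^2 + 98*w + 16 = 10*w^3 + 104*w^2 + 200*w + 64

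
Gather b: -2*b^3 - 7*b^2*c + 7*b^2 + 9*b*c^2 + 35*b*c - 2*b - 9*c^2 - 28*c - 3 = -2*b^3 + b^2*(7 - 7*c) + b*(9*c^2 + 35*c - 2) - 9*c^2 - 28*c - 3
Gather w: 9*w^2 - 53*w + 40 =9*w^2 - 53*w + 40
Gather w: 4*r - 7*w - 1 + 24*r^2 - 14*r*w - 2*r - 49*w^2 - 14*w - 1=24*r^2 + 2*r - 49*w^2 + w*(-14*r - 21) - 2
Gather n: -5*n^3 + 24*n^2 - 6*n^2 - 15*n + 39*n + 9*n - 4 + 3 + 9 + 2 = -5*n^3 + 18*n^2 + 33*n + 10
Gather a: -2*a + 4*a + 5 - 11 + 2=2*a - 4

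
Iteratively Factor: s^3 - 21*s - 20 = (s + 4)*(s^2 - 4*s - 5) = (s - 5)*(s + 4)*(s + 1)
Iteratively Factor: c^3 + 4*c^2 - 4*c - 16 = (c + 2)*(c^2 + 2*c - 8) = (c - 2)*(c + 2)*(c + 4)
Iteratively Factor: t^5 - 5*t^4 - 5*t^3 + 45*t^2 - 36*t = (t - 4)*(t^4 - t^3 - 9*t^2 + 9*t) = (t - 4)*(t - 1)*(t^3 - 9*t) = (t - 4)*(t - 3)*(t - 1)*(t^2 + 3*t) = t*(t - 4)*(t - 3)*(t - 1)*(t + 3)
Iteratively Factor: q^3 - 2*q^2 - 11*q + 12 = (q - 1)*(q^2 - q - 12) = (q - 4)*(q - 1)*(q + 3)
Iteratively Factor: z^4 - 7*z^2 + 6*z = (z)*(z^3 - 7*z + 6) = z*(z - 1)*(z^2 + z - 6) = z*(z - 1)*(z + 3)*(z - 2)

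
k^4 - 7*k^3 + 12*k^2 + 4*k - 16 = (k - 4)*(k - 2)^2*(k + 1)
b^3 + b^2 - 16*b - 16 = (b - 4)*(b + 1)*(b + 4)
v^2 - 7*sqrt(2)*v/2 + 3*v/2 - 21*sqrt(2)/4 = (v + 3/2)*(v - 7*sqrt(2)/2)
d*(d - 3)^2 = d^3 - 6*d^2 + 9*d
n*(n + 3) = n^2 + 3*n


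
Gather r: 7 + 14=21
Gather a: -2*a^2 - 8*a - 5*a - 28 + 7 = -2*a^2 - 13*a - 21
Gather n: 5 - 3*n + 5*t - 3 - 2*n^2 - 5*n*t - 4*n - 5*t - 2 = -2*n^2 + n*(-5*t - 7)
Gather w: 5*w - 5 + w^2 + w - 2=w^2 + 6*w - 7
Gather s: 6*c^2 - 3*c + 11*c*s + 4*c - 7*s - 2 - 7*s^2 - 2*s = 6*c^2 + c - 7*s^2 + s*(11*c - 9) - 2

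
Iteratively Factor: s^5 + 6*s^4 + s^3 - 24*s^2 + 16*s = (s - 1)*(s^4 + 7*s^3 + 8*s^2 - 16*s) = s*(s - 1)*(s^3 + 7*s^2 + 8*s - 16) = s*(s - 1)*(s + 4)*(s^2 + 3*s - 4) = s*(s - 1)*(s + 4)^2*(s - 1)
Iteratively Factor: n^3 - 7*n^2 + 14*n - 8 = (n - 4)*(n^2 - 3*n + 2) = (n - 4)*(n - 2)*(n - 1)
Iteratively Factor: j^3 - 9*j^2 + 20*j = (j - 4)*(j^2 - 5*j) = (j - 5)*(j - 4)*(j)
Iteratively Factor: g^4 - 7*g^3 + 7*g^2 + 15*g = (g - 3)*(g^3 - 4*g^2 - 5*g) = (g - 3)*(g + 1)*(g^2 - 5*g) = (g - 5)*(g - 3)*(g + 1)*(g)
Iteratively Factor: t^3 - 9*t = (t - 3)*(t^2 + 3*t) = t*(t - 3)*(t + 3)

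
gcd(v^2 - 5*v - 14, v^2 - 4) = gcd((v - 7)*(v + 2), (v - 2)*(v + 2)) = v + 2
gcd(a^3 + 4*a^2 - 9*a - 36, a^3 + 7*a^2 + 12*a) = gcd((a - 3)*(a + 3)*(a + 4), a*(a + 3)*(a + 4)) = a^2 + 7*a + 12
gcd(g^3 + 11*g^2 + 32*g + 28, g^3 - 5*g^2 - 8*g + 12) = g + 2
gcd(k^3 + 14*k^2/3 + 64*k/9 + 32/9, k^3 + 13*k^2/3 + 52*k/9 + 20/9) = k + 2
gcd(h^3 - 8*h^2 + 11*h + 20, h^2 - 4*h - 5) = h^2 - 4*h - 5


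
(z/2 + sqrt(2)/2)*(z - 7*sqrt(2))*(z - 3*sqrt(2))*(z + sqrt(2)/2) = z^4/2 - 17*sqrt(2)*z^3/4 + 13*z^2/2 + 53*sqrt(2)*z/2 + 21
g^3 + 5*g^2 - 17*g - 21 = (g - 3)*(g + 1)*(g + 7)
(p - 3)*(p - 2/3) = p^2 - 11*p/3 + 2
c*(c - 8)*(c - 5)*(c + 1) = c^4 - 12*c^3 + 27*c^2 + 40*c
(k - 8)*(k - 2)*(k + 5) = k^3 - 5*k^2 - 34*k + 80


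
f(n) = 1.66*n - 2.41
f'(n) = 1.66000000000000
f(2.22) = 1.28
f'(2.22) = 1.66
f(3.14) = 2.80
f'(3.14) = 1.66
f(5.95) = 7.47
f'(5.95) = 1.66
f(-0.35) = -2.99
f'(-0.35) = 1.66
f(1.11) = -0.57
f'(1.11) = 1.66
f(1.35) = -0.17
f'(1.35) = 1.66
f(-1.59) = -5.05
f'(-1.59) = 1.66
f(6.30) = 8.05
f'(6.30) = 1.66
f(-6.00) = -12.37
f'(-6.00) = 1.66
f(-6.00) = -12.37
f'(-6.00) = 1.66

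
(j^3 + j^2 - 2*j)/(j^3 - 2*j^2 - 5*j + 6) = j/(j - 3)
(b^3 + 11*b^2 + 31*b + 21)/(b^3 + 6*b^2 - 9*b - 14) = (b + 3)/(b - 2)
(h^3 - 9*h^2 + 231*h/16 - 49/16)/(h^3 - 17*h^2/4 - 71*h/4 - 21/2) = (16*h^2 - 32*h + 7)/(4*(4*h^2 + 11*h + 6))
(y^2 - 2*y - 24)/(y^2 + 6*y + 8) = (y - 6)/(y + 2)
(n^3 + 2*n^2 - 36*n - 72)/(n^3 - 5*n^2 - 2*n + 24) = (n^2 - 36)/(n^2 - 7*n + 12)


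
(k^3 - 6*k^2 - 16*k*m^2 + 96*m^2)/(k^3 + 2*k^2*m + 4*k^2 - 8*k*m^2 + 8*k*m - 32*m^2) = (k^2 - 4*k*m - 6*k + 24*m)/(k^2 - 2*k*m + 4*k - 8*m)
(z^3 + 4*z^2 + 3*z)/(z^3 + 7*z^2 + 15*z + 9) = z/(z + 3)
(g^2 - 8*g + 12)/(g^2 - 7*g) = (g^2 - 8*g + 12)/(g*(g - 7))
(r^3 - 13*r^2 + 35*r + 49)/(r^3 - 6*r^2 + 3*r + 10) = (r^2 - 14*r + 49)/(r^2 - 7*r + 10)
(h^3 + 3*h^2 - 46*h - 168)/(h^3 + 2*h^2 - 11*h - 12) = (h^2 - h - 42)/(h^2 - 2*h - 3)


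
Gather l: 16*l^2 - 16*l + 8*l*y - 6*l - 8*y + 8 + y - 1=16*l^2 + l*(8*y - 22) - 7*y + 7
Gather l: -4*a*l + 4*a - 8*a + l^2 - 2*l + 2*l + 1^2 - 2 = -4*a*l - 4*a + l^2 - 1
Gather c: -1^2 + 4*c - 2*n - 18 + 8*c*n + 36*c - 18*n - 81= c*(8*n + 40) - 20*n - 100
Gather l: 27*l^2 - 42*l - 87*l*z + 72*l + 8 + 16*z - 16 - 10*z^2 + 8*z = 27*l^2 + l*(30 - 87*z) - 10*z^2 + 24*z - 8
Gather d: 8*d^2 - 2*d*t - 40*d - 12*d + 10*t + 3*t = 8*d^2 + d*(-2*t - 52) + 13*t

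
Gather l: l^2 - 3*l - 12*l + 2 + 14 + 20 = l^2 - 15*l + 36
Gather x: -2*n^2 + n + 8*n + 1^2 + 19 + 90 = -2*n^2 + 9*n + 110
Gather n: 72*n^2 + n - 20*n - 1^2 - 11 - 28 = 72*n^2 - 19*n - 40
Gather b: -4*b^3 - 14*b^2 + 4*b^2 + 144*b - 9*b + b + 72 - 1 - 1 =-4*b^3 - 10*b^2 + 136*b + 70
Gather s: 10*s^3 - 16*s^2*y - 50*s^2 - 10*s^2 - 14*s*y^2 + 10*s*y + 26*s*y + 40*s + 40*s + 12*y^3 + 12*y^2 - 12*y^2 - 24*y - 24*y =10*s^3 + s^2*(-16*y - 60) + s*(-14*y^2 + 36*y + 80) + 12*y^3 - 48*y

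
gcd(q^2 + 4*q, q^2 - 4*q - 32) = q + 4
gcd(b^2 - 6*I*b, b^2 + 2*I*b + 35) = 1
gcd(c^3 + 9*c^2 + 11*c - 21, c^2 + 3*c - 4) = c - 1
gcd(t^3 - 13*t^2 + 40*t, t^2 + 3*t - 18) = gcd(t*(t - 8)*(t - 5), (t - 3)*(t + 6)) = 1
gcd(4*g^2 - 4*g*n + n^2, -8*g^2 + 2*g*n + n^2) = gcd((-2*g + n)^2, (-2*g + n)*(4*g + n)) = 2*g - n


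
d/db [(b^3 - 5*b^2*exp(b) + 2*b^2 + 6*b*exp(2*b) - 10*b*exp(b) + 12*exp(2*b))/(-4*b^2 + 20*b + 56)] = (5*b^2*exp(b) - b^2 - 12*b*exp(2*b) - 35*b*exp(b) + 14*b + 90*exp(2*b) - 35*exp(b))/(4*(b^2 - 14*b + 49))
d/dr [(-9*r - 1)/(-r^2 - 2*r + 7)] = (9*r^2 + 18*r - 2*(r + 1)*(9*r + 1) - 63)/(r^2 + 2*r - 7)^2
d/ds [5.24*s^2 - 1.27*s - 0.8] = 10.48*s - 1.27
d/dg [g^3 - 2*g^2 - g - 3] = 3*g^2 - 4*g - 1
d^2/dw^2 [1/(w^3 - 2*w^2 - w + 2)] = 2*((2 - 3*w)*(w^3 - 2*w^2 - w + 2) + (-3*w^2 + 4*w + 1)^2)/(w^3 - 2*w^2 - w + 2)^3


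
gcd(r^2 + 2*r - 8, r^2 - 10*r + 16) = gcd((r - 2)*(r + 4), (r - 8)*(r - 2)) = r - 2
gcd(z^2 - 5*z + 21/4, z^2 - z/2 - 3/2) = z - 3/2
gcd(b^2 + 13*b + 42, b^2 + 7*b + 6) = b + 6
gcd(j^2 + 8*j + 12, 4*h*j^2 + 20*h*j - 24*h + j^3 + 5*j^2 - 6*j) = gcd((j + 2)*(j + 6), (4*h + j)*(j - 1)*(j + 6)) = j + 6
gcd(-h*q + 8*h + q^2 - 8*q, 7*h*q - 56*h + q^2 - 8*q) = q - 8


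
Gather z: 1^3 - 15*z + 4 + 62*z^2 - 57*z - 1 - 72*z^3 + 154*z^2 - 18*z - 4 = -72*z^3 + 216*z^2 - 90*z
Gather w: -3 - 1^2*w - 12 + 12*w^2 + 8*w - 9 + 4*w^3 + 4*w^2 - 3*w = 4*w^3 + 16*w^2 + 4*w - 24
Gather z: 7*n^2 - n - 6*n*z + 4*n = 7*n^2 - 6*n*z + 3*n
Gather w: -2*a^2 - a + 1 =-2*a^2 - a + 1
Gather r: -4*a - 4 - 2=-4*a - 6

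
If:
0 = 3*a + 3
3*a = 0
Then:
No Solution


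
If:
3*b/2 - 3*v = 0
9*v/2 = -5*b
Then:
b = 0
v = 0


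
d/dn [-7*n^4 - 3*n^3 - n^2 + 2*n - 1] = -28*n^3 - 9*n^2 - 2*n + 2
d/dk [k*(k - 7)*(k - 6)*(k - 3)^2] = 5*k^4 - 76*k^3 + 387*k^2 - 738*k + 378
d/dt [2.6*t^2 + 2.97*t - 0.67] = 5.2*t + 2.97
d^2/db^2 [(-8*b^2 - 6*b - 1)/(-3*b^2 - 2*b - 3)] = 2*(6*b^3 - 189*b^2 - 144*b + 31)/(27*b^6 + 54*b^5 + 117*b^4 + 116*b^3 + 117*b^2 + 54*b + 27)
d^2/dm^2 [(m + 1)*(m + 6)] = 2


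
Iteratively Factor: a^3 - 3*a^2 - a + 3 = (a - 3)*(a^2 - 1) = (a - 3)*(a + 1)*(a - 1)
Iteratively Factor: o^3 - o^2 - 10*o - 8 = (o + 1)*(o^2 - 2*o - 8) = (o - 4)*(o + 1)*(o + 2)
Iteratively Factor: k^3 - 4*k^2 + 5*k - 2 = (k - 1)*(k^2 - 3*k + 2) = (k - 1)^2*(k - 2)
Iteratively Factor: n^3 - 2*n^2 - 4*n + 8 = (n - 2)*(n^2 - 4) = (n - 2)*(n + 2)*(n - 2)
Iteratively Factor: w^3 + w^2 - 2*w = (w)*(w^2 + w - 2) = w*(w + 2)*(w - 1)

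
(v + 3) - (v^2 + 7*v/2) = -v^2 - 5*v/2 + 3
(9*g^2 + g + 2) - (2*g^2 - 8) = 7*g^2 + g + 10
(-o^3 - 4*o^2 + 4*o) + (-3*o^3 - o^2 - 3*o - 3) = -4*o^3 - 5*o^2 + o - 3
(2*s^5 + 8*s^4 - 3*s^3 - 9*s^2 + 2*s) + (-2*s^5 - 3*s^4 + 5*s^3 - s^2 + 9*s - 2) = 5*s^4 + 2*s^3 - 10*s^2 + 11*s - 2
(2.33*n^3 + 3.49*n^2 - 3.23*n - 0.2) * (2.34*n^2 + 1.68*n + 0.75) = 5.4522*n^5 + 12.081*n^4 + 0.0525000000000011*n^3 - 3.2769*n^2 - 2.7585*n - 0.15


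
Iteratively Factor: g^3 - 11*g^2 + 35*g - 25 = (g - 1)*(g^2 - 10*g + 25) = (g - 5)*(g - 1)*(g - 5)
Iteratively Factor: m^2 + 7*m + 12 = (m + 4)*(m + 3)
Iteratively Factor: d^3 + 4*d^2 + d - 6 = (d - 1)*(d^2 + 5*d + 6) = (d - 1)*(d + 3)*(d + 2)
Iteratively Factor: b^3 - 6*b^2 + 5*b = (b - 5)*(b^2 - b) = (b - 5)*(b - 1)*(b)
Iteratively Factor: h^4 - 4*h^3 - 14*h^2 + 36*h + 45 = (h - 3)*(h^3 - h^2 - 17*h - 15) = (h - 3)*(h + 3)*(h^2 - 4*h - 5) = (h - 5)*(h - 3)*(h + 3)*(h + 1)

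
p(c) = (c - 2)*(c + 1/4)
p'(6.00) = 10.25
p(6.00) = 25.00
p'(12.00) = 22.25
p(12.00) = 122.50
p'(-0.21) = -2.17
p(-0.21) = -0.09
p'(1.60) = 1.45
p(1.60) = -0.74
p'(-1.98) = -5.71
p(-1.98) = 6.89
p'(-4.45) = -10.65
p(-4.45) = 27.09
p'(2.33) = 2.91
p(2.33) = 0.85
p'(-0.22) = -2.19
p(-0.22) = -0.07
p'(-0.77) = -3.29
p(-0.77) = 1.44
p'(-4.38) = -10.51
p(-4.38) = 26.35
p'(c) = 2*c - 7/4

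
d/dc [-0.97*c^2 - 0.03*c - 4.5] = -1.94*c - 0.03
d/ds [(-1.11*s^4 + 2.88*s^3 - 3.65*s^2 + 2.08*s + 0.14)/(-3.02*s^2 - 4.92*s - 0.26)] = (6.7044*s^5 + 7.686*s^4 - 27.1848*s^3 + 21.9932*s^2 + 2.7436*s + 0.148)/(9.1204*s^4 + 29.7168*s^3 + 25.7768*s^2 + 2.5584*s + 0.0676)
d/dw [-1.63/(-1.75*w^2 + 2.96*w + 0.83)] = (4.8248 - 5.705*w)/(-1.75*w^2 + 2.96*w + 0.83)^2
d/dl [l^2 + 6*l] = 2*l + 6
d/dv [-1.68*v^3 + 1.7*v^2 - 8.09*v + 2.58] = -5.04*v^2 + 3.4*v - 8.09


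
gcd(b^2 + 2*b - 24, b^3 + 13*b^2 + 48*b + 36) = b + 6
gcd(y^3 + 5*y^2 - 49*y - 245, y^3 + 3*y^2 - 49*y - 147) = y^2 - 49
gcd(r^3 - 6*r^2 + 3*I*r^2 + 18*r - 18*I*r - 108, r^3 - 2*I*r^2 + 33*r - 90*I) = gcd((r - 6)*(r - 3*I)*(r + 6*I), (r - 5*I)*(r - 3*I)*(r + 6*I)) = r^2 + 3*I*r + 18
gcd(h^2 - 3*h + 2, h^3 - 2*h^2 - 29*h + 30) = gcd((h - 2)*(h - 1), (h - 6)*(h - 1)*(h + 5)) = h - 1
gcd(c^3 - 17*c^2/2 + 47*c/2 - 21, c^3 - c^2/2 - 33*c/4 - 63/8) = c - 7/2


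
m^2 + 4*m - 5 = (m - 1)*(m + 5)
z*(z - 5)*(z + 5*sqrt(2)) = z^3 - 5*z^2 + 5*sqrt(2)*z^2 - 25*sqrt(2)*z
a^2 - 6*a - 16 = (a - 8)*(a + 2)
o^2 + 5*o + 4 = (o + 1)*(o + 4)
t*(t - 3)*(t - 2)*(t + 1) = t^4 - 4*t^3 + t^2 + 6*t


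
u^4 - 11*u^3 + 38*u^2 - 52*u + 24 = (u - 6)*(u - 2)^2*(u - 1)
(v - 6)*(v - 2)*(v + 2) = v^3 - 6*v^2 - 4*v + 24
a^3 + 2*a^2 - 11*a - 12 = (a - 3)*(a + 1)*(a + 4)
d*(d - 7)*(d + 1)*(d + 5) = d^4 - d^3 - 37*d^2 - 35*d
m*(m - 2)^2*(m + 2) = m^4 - 2*m^3 - 4*m^2 + 8*m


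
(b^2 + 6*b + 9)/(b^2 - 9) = (b + 3)/(b - 3)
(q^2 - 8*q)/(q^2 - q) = (q - 8)/(q - 1)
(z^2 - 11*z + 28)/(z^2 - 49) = (z - 4)/(z + 7)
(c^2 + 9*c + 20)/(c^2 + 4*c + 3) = (c^2 + 9*c + 20)/(c^2 + 4*c + 3)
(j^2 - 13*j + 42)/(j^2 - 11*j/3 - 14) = 3*(j - 7)/(3*j + 7)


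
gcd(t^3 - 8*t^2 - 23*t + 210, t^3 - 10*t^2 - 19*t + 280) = t^2 - 2*t - 35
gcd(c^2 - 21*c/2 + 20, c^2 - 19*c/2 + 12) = c - 8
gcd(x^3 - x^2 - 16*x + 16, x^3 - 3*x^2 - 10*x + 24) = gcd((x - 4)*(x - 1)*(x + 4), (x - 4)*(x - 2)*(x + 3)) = x - 4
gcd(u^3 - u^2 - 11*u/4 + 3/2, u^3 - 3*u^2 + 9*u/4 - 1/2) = u^2 - 5*u/2 + 1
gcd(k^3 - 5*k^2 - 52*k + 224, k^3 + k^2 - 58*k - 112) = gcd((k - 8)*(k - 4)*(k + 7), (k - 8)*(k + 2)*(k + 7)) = k^2 - k - 56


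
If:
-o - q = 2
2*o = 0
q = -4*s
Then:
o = 0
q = -2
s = 1/2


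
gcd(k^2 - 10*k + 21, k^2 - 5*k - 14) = k - 7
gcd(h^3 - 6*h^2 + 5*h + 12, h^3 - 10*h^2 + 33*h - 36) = h^2 - 7*h + 12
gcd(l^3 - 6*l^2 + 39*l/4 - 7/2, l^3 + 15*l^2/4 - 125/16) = 1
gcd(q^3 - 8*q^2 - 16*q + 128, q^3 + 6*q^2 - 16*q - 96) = q^2 - 16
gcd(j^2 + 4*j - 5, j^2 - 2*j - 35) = j + 5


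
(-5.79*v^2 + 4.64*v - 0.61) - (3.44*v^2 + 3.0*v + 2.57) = -9.23*v^2 + 1.64*v - 3.18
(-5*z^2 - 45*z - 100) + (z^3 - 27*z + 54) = z^3 - 5*z^2 - 72*z - 46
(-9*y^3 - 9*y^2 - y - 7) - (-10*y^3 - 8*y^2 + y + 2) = y^3 - y^2 - 2*y - 9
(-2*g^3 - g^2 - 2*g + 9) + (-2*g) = -2*g^3 - g^2 - 4*g + 9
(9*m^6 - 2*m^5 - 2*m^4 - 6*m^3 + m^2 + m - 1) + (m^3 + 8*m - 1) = 9*m^6 - 2*m^5 - 2*m^4 - 5*m^3 + m^2 + 9*m - 2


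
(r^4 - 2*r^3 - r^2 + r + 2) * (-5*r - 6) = -5*r^5 + 4*r^4 + 17*r^3 + r^2 - 16*r - 12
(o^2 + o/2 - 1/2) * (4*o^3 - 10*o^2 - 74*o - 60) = 4*o^5 - 8*o^4 - 81*o^3 - 92*o^2 + 7*o + 30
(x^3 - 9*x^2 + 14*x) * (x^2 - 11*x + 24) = x^5 - 20*x^4 + 137*x^3 - 370*x^2 + 336*x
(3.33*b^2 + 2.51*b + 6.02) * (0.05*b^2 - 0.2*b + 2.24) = 0.1665*b^4 - 0.5405*b^3 + 7.2582*b^2 + 4.4184*b + 13.4848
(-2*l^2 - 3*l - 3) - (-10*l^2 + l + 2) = 8*l^2 - 4*l - 5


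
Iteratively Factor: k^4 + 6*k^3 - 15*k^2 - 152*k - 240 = (k + 4)*(k^3 + 2*k^2 - 23*k - 60) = (k - 5)*(k + 4)*(k^2 + 7*k + 12) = (k - 5)*(k + 4)^2*(k + 3)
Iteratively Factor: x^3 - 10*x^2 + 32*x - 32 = (x - 2)*(x^2 - 8*x + 16) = (x - 4)*(x - 2)*(x - 4)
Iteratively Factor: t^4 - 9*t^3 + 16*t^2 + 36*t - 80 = (t + 2)*(t^3 - 11*t^2 + 38*t - 40) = (t - 4)*(t + 2)*(t^2 - 7*t + 10) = (t - 4)*(t - 2)*(t + 2)*(t - 5)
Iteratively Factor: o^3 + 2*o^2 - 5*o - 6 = (o + 3)*(o^2 - o - 2) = (o + 1)*(o + 3)*(o - 2)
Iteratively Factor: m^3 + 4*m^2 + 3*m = (m + 3)*(m^2 + m) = m*(m + 3)*(m + 1)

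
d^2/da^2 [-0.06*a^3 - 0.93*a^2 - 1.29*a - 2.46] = -0.36*a - 1.86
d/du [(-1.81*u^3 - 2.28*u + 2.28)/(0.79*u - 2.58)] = (-2.8598*u^3 + 14.0094*u^2 + 4.0812)/(0.6241*u^2 - 4.0764*u + 6.6564)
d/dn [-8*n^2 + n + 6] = 1 - 16*n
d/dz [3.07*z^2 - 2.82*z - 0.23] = 6.14*z - 2.82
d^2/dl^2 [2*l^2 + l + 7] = 4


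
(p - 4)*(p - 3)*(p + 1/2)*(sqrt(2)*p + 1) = sqrt(2)*p^4 - 13*sqrt(2)*p^3/2 + p^3 - 13*p^2/2 + 17*sqrt(2)*p^2/2 + 6*sqrt(2)*p + 17*p/2 + 6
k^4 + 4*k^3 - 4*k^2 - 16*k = k*(k - 2)*(k + 2)*(k + 4)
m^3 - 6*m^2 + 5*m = m*(m - 5)*(m - 1)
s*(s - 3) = s^2 - 3*s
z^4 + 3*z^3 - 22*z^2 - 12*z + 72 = (z - 3)*(z - 2)*(z + 2)*(z + 6)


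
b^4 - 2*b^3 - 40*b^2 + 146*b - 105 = (b - 5)*(b - 3)*(b - 1)*(b + 7)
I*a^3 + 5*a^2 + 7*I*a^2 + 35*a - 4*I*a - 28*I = (a + 7)*(a - 4*I)*(I*a + 1)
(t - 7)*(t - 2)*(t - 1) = t^3 - 10*t^2 + 23*t - 14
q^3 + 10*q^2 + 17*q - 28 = (q - 1)*(q + 4)*(q + 7)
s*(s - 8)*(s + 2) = s^3 - 6*s^2 - 16*s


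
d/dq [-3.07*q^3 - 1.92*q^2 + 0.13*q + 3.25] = -9.21*q^2 - 3.84*q + 0.13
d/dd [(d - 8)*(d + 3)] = 2*d - 5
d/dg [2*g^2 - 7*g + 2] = 4*g - 7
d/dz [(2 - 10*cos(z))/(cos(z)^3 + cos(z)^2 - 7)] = -2*(11*cos(z)/2 + cos(2*z) + 5*cos(3*z)/2 + 36)*sin(z)/(cos(z)^3 + cos(z)^2 - 7)^2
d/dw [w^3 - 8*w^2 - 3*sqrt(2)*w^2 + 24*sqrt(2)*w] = 3*w^2 - 16*w - 6*sqrt(2)*w + 24*sqrt(2)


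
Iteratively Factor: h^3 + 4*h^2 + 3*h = (h)*(h^2 + 4*h + 3) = h*(h + 3)*(h + 1)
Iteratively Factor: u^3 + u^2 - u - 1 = (u + 1)*(u^2 - 1) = (u - 1)*(u + 1)*(u + 1)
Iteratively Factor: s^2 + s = (s + 1)*(s)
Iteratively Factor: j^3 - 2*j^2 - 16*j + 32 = (j + 4)*(j^2 - 6*j + 8) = (j - 2)*(j + 4)*(j - 4)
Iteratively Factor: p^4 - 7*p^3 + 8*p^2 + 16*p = (p - 4)*(p^3 - 3*p^2 - 4*p) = p*(p - 4)*(p^2 - 3*p - 4) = p*(p - 4)^2*(p + 1)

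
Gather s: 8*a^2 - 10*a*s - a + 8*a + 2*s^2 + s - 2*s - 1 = 8*a^2 + 7*a + 2*s^2 + s*(-10*a - 1) - 1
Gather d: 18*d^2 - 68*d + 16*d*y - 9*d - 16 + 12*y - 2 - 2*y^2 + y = 18*d^2 + d*(16*y - 77) - 2*y^2 + 13*y - 18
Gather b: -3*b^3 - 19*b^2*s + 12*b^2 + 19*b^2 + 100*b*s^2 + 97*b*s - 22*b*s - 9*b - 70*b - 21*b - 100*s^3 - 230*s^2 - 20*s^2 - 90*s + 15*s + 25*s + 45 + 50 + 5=-3*b^3 + b^2*(31 - 19*s) + b*(100*s^2 + 75*s - 100) - 100*s^3 - 250*s^2 - 50*s + 100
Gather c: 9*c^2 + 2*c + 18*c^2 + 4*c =27*c^2 + 6*c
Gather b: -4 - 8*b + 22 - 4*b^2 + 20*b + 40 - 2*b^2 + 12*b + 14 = -6*b^2 + 24*b + 72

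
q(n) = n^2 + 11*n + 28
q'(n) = 2*n + 11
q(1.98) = 53.70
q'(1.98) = 14.96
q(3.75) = 83.31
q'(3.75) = 18.50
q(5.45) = 117.65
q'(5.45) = 21.90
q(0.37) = 32.21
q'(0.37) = 11.74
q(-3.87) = 0.41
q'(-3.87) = 3.26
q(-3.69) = 1.03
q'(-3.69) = 3.62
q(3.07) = 71.19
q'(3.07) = 17.14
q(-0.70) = 20.79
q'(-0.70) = 9.60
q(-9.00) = 10.00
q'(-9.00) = -7.00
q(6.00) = 130.00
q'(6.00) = 23.00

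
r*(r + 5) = r^2 + 5*r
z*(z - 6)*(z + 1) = z^3 - 5*z^2 - 6*z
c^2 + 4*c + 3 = (c + 1)*(c + 3)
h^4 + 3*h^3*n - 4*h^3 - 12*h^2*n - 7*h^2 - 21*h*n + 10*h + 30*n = (h - 5)*(h - 1)*(h + 2)*(h + 3*n)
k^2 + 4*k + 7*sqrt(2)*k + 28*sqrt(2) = (k + 4)*(k + 7*sqrt(2))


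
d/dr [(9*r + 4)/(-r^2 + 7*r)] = (9*r^2 + 8*r - 28)/(r^2*(r^2 - 14*r + 49))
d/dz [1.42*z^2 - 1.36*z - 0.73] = 2.84*z - 1.36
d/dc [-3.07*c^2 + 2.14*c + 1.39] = 2.14 - 6.14*c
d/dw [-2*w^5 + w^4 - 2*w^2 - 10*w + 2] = -10*w^4 + 4*w^3 - 4*w - 10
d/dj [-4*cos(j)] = 4*sin(j)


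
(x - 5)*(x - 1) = x^2 - 6*x + 5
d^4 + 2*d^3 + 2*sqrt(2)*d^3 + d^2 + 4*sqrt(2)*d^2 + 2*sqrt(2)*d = d*(d + 1)^2*(d + 2*sqrt(2))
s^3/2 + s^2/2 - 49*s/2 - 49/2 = (s/2 + 1/2)*(s - 7)*(s + 7)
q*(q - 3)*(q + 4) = q^3 + q^2 - 12*q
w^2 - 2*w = w*(w - 2)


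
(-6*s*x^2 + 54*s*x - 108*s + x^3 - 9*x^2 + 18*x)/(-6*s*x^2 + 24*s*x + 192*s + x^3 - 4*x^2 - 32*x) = (x^2 - 9*x + 18)/(x^2 - 4*x - 32)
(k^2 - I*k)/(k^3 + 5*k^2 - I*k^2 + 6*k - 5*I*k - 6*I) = k/(k^2 + 5*k + 6)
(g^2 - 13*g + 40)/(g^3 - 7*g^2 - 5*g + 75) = (g - 8)/(g^2 - 2*g - 15)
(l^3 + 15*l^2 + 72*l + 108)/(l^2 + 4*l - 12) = (l^2 + 9*l + 18)/(l - 2)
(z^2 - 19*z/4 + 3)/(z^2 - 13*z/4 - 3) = (4*z - 3)/(4*z + 3)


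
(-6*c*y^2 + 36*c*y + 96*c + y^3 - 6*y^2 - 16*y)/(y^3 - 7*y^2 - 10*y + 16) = (-6*c + y)/(y - 1)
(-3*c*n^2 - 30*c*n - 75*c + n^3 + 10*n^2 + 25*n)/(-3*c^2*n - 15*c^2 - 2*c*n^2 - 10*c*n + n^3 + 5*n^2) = (n + 5)/(c + n)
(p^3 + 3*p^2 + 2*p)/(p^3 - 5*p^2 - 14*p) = (p + 1)/(p - 7)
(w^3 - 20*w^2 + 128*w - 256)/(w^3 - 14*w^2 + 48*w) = (w^2 - 12*w + 32)/(w*(w - 6))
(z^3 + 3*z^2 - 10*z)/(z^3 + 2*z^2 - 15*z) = (z - 2)/(z - 3)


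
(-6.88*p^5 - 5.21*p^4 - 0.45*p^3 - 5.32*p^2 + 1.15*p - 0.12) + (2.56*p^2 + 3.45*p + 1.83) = -6.88*p^5 - 5.21*p^4 - 0.45*p^3 - 2.76*p^2 + 4.6*p + 1.71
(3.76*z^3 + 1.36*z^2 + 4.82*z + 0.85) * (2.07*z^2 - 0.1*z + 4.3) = 7.7832*z^5 + 2.4392*z^4 + 26.0094*z^3 + 7.1255*z^2 + 20.641*z + 3.655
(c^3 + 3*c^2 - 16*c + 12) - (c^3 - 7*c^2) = 10*c^2 - 16*c + 12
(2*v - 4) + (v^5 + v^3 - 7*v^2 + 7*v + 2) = v^5 + v^3 - 7*v^2 + 9*v - 2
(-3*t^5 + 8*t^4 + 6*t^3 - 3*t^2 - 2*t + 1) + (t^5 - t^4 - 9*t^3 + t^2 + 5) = -2*t^5 + 7*t^4 - 3*t^3 - 2*t^2 - 2*t + 6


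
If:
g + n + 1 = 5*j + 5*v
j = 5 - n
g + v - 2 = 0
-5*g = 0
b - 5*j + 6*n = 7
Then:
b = -91/3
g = 0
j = -2/3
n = 17/3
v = 2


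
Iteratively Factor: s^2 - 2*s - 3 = (s - 3)*(s + 1)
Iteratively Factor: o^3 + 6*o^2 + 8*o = (o)*(o^2 + 6*o + 8) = o*(o + 4)*(o + 2)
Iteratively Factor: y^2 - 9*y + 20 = (y - 5)*(y - 4)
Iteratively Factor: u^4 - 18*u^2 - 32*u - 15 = (u + 3)*(u^3 - 3*u^2 - 9*u - 5) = (u - 5)*(u + 3)*(u^2 + 2*u + 1) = (u - 5)*(u + 1)*(u + 3)*(u + 1)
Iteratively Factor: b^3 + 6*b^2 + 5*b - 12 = (b - 1)*(b^2 + 7*b + 12) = (b - 1)*(b + 3)*(b + 4)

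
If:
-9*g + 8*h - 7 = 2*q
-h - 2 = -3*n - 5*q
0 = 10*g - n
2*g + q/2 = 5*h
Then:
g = 367/71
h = -72/71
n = 3670/71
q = -2188/71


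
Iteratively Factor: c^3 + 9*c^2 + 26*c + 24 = (c + 3)*(c^2 + 6*c + 8) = (c + 3)*(c + 4)*(c + 2)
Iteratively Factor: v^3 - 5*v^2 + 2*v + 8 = (v + 1)*(v^2 - 6*v + 8) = (v - 2)*(v + 1)*(v - 4)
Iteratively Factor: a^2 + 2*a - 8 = (a - 2)*(a + 4)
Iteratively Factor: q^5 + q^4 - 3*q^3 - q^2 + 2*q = (q + 1)*(q^4 - 3*q^2 + 2*q) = (q - 1)*(q + 1)*(q^3 + q^2 - 2*q) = (q - 1)*(q + 1)*(q + 2)*(q^2 - q) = (q - 1)^2*(q + 1)*(q + 2)*(q)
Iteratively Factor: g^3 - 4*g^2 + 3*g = (g - 1)*(g^2 - 3*g) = (g - 3)*(g - 1)*(g)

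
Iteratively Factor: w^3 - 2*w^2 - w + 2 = (w - 1)*(w^2 - w - 2) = (w - 1)*(w + 1)*(w - 2)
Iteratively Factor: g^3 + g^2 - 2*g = (g + 2)*(g^2 - g) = g*(g + 2)*(g - 1)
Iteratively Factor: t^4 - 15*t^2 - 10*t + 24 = (t + 3)*(t^3 - 3*t^2 - 6*t + 8) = (t + 2)*(t + 3)*(t^2 - 5*t + 4) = (t - 1)*(t + 2)*(t + 3)*(t - 4)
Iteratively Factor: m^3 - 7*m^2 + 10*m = (m - 5)*(m^2 - 2*m) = m*(m - 5)*(m - 2)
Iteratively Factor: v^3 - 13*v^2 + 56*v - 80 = (v - 4)*(v^2 - 9*v + 20) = (v - 4)^2*(v - 5)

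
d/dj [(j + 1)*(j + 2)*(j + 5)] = 3*j^2 + 16*j + 17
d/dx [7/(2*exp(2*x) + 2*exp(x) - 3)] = (-28*exp(x) - 14)*exp(x)/(2*exp(2*x) + 2*exp(x) - 3)^2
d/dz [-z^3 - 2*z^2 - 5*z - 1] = -3*z^2 - 4*z - 5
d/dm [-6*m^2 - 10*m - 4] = -12*m - 10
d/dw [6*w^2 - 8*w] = 12*w - 8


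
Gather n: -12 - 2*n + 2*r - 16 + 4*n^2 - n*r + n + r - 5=4*n^2 + n*(-r - 1) + 3*r - 33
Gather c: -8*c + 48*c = 40*c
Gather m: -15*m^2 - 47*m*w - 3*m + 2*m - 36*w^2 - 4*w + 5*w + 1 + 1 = -15*m^2 + m*(-47*w - 1) - 36*w^2 + w + 2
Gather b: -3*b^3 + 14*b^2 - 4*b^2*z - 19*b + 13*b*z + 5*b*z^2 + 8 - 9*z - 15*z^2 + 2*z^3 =-3*b^3 + b^2*(14 - 4*z) + b*(5*z^2 + 13*z - 19) + 2*z^3 - 15*z^2 - 9*z + 8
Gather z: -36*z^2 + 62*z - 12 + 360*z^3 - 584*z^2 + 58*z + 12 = 360*z^3 - 620*z^2 + 120*z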